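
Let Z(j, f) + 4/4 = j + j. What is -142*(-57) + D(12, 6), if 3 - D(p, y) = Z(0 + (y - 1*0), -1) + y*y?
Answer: 8050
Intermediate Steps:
Z(j, f) = -1 + 2*j (Z(j, f) = -1 + (j + j) = -1 + 2*j)
D(p, y) = 4 - y² - 2*y (D(p, y) = 3 - ((-1 + 2*(0 + (y - 1*0))) + y*y) = 3 - ((-1 + 2*(0 + (y + 0))) + y²) = 3 - ((-1 + 2*(0 + y)) + y²) = 3 - ((-1 + 2*y) + y²) = 3 - (-1 + y² + 2*y) = 3 + (1 - y² - 2*y) = 4 - y² - 2*y)
-142*(-57) + D(12, 6) = -142*(-57) + (4 - 1*6² - 2*6) = 8094 + (4 - 1*36 - 12) = 8094 + (4 - 36 - 12) = 8094 - 44 = 8050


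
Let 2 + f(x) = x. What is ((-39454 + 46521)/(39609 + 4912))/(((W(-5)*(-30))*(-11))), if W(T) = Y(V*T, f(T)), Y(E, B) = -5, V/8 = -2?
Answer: -7067/73459650 ≈ -9.6202e-5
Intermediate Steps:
V = -16 (V = 8*(-2) = -16)
f(x) = -2 + x
W(T) = -5
((-39454 + 46521)/(39609 + 4912))/(((W(-5)*(-30))*(-11))) = ((-39454 + 46521)/(39609 + 4912))/((-5*(-30)*(-11))) = (7067/44521)/((150*(-11))) = (7067*(1/44521))/(-1650) = (7067/44521)*(-1/1650) = -7067/73459650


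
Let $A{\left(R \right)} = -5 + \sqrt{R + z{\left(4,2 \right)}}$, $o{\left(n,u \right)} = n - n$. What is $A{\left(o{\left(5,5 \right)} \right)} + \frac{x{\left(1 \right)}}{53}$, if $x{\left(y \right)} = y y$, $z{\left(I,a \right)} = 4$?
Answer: $- \frac{158}{53} \approx -2.9811$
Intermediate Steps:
$o{\left(n,u \right)} = 0$
$x{\left(y \right)} = y^{2}$
$A{\left(R \right)} = -5 + \sqrt{4 + R}$ ($A{\left(R \right)} = -5 + \sqrt{R + 4} = -5 + \sqrt{4 + R}$)
$A{\left(o{\left(5,5 \right)} \right)} + \frac{x{\left(1 \right)}}{53} = \left(-5 + \sqrt{4 + 0}\right) + \frac{1^{2}}{53} = \left(-5 + \sqrt{4}\right) + 1 \cdot \frac{1}{53} = \left(-5 + 2\right) + \frac{1}{53} = -3 + \frac{1}{53} = - \frac{158}{53}$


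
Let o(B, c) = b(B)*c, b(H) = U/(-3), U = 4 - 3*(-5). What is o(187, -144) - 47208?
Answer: -46296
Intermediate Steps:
U = 19 (U = 4 + 15 = 19)
b(H) = -19/3 (b(H) = 19/(-3) = 19*(-1/3) = -19/3)
o(B, c) = -19*c/3
o(187, -144) - 47208 = -19/3*(-144) - 47208 = 912 - 47208 = -46296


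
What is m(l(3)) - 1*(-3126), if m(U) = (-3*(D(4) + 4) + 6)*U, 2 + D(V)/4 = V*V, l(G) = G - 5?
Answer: 3474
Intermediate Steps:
l(G) = -5 + G
D(V) = -8 + 4*V**2 (D(V) = -8 + 4*(V*V) = -8 + 4*V**2)
m(U) = -174*U (m(U) = (-3*((-8 + 4*4**2) + 4) + 6)*U = (-3*((-8 + 4*16) + 4) + 6)*U = (-3*((-8 + 64) + 4) + 6)*U = (-3*(56 + 4) + 6)*U = (-3*60 + 6)*U = (-180 + 6)*U = -174*U)
m(l(3)) - 1*(-3126) = -174*(-5 + 3) - 1*(-3126) = -174*(-2) + 3126 = 348 + 3126 = 3474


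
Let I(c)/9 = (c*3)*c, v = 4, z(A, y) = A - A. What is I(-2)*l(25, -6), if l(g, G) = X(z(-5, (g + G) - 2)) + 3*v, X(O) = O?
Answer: 1296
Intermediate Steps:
z(A, y) = 0
l(g, G) = 12 (l(g, G) = 0 + 3*4 = 0 + 12 = 12)
I(c) = 27*c² (I(c) = 9*((c*3)*c) = 9*((3*c)*c) = 9*(3*c²) = 27*c²)
I(-2)*l(25, -6) = (27*(-2)²)*12 = (27*4)*12 = 108*12 = 1296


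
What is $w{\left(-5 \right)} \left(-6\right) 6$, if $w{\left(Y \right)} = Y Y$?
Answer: $-900$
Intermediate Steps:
$w{\left(Y \right)} = Y^{2}$
$w{\left(-5 \right)} \left(-6\right) 6 = \left(-5\right)^{2} \left(-6\right) 6 = 25 \left(-6\right) 6 = \left(-150\right) 6 = -900$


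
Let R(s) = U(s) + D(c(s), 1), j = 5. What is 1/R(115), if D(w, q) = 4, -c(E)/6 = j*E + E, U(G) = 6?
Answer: 1/10 ≈ 0.10000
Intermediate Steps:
c(E) = -36*E (c(E) = -6*(5*E + E) = -36*E)
R(s) = 10 (R(s) = 6 + 4 = 10)
1/R(115) = 1/10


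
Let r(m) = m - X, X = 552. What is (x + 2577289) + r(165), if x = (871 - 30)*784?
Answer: 3236246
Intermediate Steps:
r(m) = -552 + m (r(m) = m - 1*552 = m - 552 = -552 + m)
x = 659344 (x = 841*784 = 659344)
(x + 2577289) + r(165) = (659344 + 2577289) + (-552 + 165) = 3236633 - 387 = 3236246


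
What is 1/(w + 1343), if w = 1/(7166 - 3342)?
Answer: 3824/5135633 ≈ 0.00074460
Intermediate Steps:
w = 1/3824 ≈ 0.00026151
1/(w + 1343) = 1/(1/3824 + 1343) = 1/(5135633/3824) = 3824/5135633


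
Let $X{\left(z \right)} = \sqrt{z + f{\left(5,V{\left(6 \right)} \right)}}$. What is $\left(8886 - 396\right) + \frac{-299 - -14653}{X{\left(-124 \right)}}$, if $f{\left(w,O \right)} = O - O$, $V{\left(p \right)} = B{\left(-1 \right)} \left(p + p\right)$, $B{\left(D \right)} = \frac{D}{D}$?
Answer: $8490 - \frac{7177 i \sqrt{31}}{31} \approx 8490.0 - 1289.0 i$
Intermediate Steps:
$B{\left(D \right)} = 1$
$V{\left(p \right)} = 2 p$ ($V{\left(p \right)} = 1 \left(p + p\right) = 1 \cdot 2 p = 2 p$)
$f{\left(w,O \right)} = 0$
$X{\left(z \right)} = \sqrt{z}$ ($X{\left(z \right)} = \sqrt{z + 0} = \sqrt{z}$)
$\left(8886 - 396\right) + \frac{-299 - -14653}{X{\left(-124 \right)}} = \left(8886 - 396\right) + \frac{-299 - -14653}{\sqrt{-124}} = \left(8886 - 396\right) + \frac{-299 + 14653}{2 i \sqrt{31}} = 8490 + 14354 \left(- \frac{i \sqrt{31}}{62}\right) = 8490 - \frac{7177 i \sqrt{31}}{31}$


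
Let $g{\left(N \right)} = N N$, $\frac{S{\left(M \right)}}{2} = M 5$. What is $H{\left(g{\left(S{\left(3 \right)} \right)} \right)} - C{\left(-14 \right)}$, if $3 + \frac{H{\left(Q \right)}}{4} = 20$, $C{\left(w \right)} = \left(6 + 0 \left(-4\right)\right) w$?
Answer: $152$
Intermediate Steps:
$C{\left(w \right)} = 6 w$ ($C{\left(w \right)} = \left(6 + 0\right) w = 6 w$)
$S{\left(M \right)} = 10 M$ ($S{\left(M \right)} = 2 M 5 = 2 \cdot 5 M = 10 M$)
$g{\left(N \right)} = N^{2}$
$H{\left(Q \right)} = 68$ ($H{\left(Q \right)} = -12 + 4 \cdot 20 = -12 + 80 = 68$)
$H{\left(g{\left(S{\left(3 \right)} \right)} \right)} - C{\left(-14 \right)} = 68 - 6 \left(-14\right) = 68 - -84 = 68 + 84 = 152$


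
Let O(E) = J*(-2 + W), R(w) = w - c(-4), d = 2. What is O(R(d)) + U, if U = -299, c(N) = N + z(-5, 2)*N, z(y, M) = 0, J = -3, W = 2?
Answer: -299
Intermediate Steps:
c(N) = N (c(N) = N + 0*N = N + 0 = N)
R(w) = 4 + w (R(w) = w - 1*(-4) = w + 4 = 4 + w)
O(E) = 0 (O(E) = -3*(-2 + 2) = -3*0 = 0)
O(R(d)) + U = 0 - 299 = -299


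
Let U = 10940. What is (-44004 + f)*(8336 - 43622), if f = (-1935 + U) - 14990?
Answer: 1763911854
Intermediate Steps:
f = -5985 (f = (-1935 + 10940) - 14990 = 9005 - 14990 = -5985)
(-44004 + f)*(8336 - 43622) = (-44004 - 5985)*(8336 - 43622) = -49989*(-35286) = 1763911854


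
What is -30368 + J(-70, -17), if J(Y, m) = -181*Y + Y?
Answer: -17768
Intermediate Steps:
J(Y, m) = -180*Y
-30368 + J(-70, -17) = -30368 - 180*(-70) = -30368 + 12600 = -17768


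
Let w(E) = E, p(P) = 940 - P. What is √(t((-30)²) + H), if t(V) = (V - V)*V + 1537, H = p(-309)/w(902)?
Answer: √1251635946/902 ≈ 39.222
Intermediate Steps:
H = 1249/902 (H = (940 - 1*(-309))/902 = (940 + 309)*(1/902) = 1249*(1/902) = 1249/902 ≈ 1.3847)
t(V) = 1537 (t(V) = 0*V + 1537 = 0 + 1537 = 1537)
√(t((-30)²) + H) = √(1537 + 1249/902) = √(1387623/902) = √1251635946/902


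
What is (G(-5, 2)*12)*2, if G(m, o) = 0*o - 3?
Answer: -72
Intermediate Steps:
G(m, o) = -3 (G(m, o) = 0 - 3 = -3)
(G(-5, 2)*12)*2 = -3*12*2 = -36*2 = -72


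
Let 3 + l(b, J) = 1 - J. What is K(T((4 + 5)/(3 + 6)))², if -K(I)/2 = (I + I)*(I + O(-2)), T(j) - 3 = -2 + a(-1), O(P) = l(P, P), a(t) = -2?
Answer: 16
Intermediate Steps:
l(b, J) = -2 - J (l(b, J) = -3 + (1 - J) = -2 - J)
O(P) = -2 - P
T(j) = -1 (T(j) = 3 + (-2 - 2) = 3 - 4 = -1)
K(I) = -4*I² (K(I) = -2*(I + I)*(I + (-2 - 1*(-2))) = -2*2*I*(I + (-2 + 2)) = -2*2*I*(I + 0) = -2*2*I*I = -4*I²)
K(T((4 + 5)/(3 + 6)))² = (-4*(-1)²)² = (-4*1)² = (-4)² = 16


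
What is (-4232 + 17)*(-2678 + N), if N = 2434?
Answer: 1028460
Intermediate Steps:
(-4232 + 17)*(-2678 + N) = (-4232 + 17)*(-2678 + 2434) = -4215*(-244) = 1028460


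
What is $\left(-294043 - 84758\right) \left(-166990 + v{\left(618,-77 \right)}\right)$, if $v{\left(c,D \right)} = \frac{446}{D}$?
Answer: $\frac{4870879327476}{77} \approx 6.3258 \cdot 10^{10}$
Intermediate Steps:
$\left(-294043 - 84758\right) \left(-166990 + v{\left(618,-77 \right)}\right) = \left(-294043 - 84758\right) \left(-166990 + \frac{446}{-77}\right) = - 378801 \left(-166990 + 446 \left(- \frac{1}{77}\right)\right) = - 378801 \left(-166990 - \frac{446}{77}\right) = \left(-378801\right) \left(- \frac{12858676}{77}\right) = \frac{4870879327476}{77}$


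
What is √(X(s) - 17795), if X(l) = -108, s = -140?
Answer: I*√17903 ≈ 133.8*I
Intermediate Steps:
√(X(s) - 17795) = √(-108 - 17795) = √(-17903) = I*√17903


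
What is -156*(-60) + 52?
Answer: 9412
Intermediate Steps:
-156*(-60) + 52 = 9360 + 52 = 9412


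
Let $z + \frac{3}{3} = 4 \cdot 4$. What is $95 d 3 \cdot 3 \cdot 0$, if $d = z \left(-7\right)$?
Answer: $0$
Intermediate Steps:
$z = 15$ ($z = -1 + 4 \cdot 4 = -1 + 16 = 15$)
$d = -105$ ($d = 15 \left(-7\right) = -105$)
$95 d 3 \cdot 3 \cdot 0 = 95 \left(-105\right) 3 \cdot 3 \cdot 0 = - 9975 \cdot 9 \cdot 0 = \left(-9975\right) 0 = 0$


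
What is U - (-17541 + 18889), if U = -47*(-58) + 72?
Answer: 1450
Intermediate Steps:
U = 2798 (U = 2726 + 72 = 2798)
U - (-17541 + 18889) = 2798 - (-17541 + 18889) = 2798 - 1*1348 = 2798 - 1348 = 1450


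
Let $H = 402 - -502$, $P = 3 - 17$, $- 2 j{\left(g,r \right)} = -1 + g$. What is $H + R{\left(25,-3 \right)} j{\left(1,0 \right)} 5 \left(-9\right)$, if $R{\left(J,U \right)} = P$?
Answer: $904$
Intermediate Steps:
$j{\left(g,r \right)} = \frac{1}{2} - \frac{g}{2}$ ($j{\left(g,r \right)} = - \frac{-1 + g}{2} = \frac{1}{2} - \frac{g}{2}$)
$P = -14$
$R{\left(J,U \right)} = -14$
$H = 904$ ($H = 402 + 502 = 904$)
$H + R{\left(25,-3 \right)} j{\left(1,0 \right)} 5 \left(-9\right) = 904 - 14 \left(\frac{1}{2} - \frac{1}{2}\right) 5 \left(-9\right) = 904 - 14 \cdot 0 \cdot 5 \left(-9\right) = 904 - 14 \cdot 0 \left(-9\right) = 904 - 0 = 904 + 0 = 904$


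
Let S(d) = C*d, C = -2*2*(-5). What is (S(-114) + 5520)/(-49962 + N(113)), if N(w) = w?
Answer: -3240/49849 ≈ -0.064996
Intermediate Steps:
C = 20 (C = -4*(-5) = 20)
S(d) = 20*d
(S(-114) + 5520)/(-49962 + N(113)) = (20*(-114) + 5520)/(-49962 + 113) = (-2280 + 5520)/(-49849) = 3240*(-1/49849) = -3240/49849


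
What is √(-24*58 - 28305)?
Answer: I*√29697 ≈ 172.33*I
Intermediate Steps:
√(-24*58 - 28305) = √(-1392 - 28305) = √(-29697) = I*√29697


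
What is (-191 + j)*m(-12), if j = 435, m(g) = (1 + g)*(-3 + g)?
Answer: 40260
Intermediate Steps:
(-191 + j)*m(-12) = (-191 + 435)*(-3 + (-12)² - 2*(-12)) = 244*(-3 + 144 + 24) = 244*165 = 40260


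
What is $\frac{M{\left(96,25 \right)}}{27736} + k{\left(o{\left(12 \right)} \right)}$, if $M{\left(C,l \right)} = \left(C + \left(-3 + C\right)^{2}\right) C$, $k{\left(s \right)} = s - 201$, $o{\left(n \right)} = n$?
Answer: $- \frac{550323}{3467} \approx -158.73$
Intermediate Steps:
$k{\left(s \right)} = -201 + s$
$M{\left(C,l \right)} = C \left(C + \left(-3 + C\right)^{2}\right)$
$\frac{M{\left(96,25 \right)}}{27736} + k{\left(o{\left(12 \right)} \right)} = \frac{96 \left(96 + \left(-3 + 96\right)^{2}\right)}{27736} + \left(-201 + 12\right) = 96 \left(96 + 93^{2}\right) \frac{1}{27736} - 189 = 96 \left(96 + 8649\right) \frac{1}{27736} - 189 = 96 \cdot 8745 \cdot \frac{1}{27736} - 189 = 839520 \cdot \frac{1}{27736} - 189 = \frac{104940}{3467} - 189 = - \frac{550323}{3467}$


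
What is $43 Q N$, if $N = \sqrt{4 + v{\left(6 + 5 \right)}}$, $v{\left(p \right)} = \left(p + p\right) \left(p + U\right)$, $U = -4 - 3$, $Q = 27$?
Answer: $2322 \sqrt{23} \approx 11136.0$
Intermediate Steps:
$U = -7$
$v{\left(p \right)} = 2 p \left(-7 + p\right)$ ($v{\left(p \right)} = \left(p + p\right) \left(p - 7\right) = 2 p \left(-7 + p\right)$)
$N = 2 \sqrt{23}$ ($N = \sqrt{4 + 2 \left(6 + 5\right) \left(-7 + \left(6 + 5\right)\right)} = \sqrt{4 + 2 \cdot 11 \left(-7 + 11\right)} = \sqrt{4 + 2 \cdot 11 \cdot 4} = \sqrt{4 + 88} = \sqrt{92} = 2 \sqrt{23} \approx 9.5917$)
$43 Q N = 43 \cdot 27 \cdot 2 \sqrt{23} = 1161 \cdot 2 \sqrt{23} = 2322 \sqrt{23}$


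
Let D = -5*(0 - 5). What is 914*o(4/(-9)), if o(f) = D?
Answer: 22850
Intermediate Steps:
D = 25 (D = -5*(-5) = 25)
o(f) = 25
914*o(4/(-9)) = 914*25 = 22850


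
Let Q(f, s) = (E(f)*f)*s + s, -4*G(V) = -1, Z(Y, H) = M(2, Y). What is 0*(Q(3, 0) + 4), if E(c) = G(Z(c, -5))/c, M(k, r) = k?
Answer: 0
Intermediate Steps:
Z(Y, H) = 2
G(V) = ¼ (G(V) = -¼*(-1) = ¼)
E(c) = 1/(4*c)
Q(f, s) = 5*s/4 (Q(f, s) = ((1/(4*f))*f)*s + s = s/4 + s = 5*s/4)
0*(Q(3, 0) + 4) = 0*((5/4)*0 + 4) = 0*(0 + 4) = 0*4 = 0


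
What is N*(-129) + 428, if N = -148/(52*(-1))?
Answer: 791/13 ≈ 60.846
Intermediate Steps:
N = 37/13 (N = -148/(-52) = -148*(-1/52) = 37/13 ≈ 2.8462)
N*(-129) + 428 = (37/13)*(-129) + 428 = -4773/13 + 428 = 791/13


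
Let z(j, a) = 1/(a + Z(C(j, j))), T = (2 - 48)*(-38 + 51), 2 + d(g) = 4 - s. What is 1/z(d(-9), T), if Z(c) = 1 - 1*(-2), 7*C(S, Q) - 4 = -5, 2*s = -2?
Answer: -595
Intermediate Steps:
s = -1 (s = (½)*(-2) = -1)
C(S, Q) = -⅐ (C(S, Q) = 4/7 + (⅐)*(-5) = 4/7 - 5/7 = -⅐)
Z(c) = 3 (Z(c) = 1 + 2 = 3)
d(g) = 3 (d(g) = -2 + (4 - 1*(-1)) = -2 + (4 + 1) = -2 + 5 = 3)
T = -598 (T = -46*13 = -598)
z(j, a) = 1/(3 + a) (z(j, a) = 1/(a + 3) = 1/(3 + a))
1/z(d(-9), T) = 1/(1/(3 - 598)) = 1/(1/(-595)) = 1/(-1/595) = -595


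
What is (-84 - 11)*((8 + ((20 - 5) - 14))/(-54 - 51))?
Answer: 57/7 ≈ 8.1429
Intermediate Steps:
(-84 - 11)*((8 + ((20 - 5) - 14))/(-54 - 51)) = -95*(8 + (15 - 14))/(-105) = -95*(8 + 1)*(-1)/105 = -855*(-1)/105 = -95*(-3/35) = 57/7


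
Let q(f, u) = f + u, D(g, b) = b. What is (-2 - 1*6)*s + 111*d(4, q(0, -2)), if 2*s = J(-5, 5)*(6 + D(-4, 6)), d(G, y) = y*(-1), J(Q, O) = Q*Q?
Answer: -978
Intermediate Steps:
J(Q, O) = Q**2
d(G, y) = -y
s = 150 (s = ((-5)**2*(6 + 6))/2 = (25*12)/2 = (1/2)*300 = 150)
(-2 - 1*6)*s + 111*d(4, q(0, -2)) = (-2 - 1*6)*150 + 111*(-(0 - 2)) = (-2 - 6)*150 + 111*(-1*(-2)) = -8*150 + 111*2 = -1200 + 222 = -978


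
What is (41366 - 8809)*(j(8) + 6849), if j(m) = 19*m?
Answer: 227931557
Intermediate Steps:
(41366 - 8809)*(j(8) + 6849) = (41366 - 8809)*(19*8 + 6849) = 32557*(152 + 6849) = 32557*7001 = 227931557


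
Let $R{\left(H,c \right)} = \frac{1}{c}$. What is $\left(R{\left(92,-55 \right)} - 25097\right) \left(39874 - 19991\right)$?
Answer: $- \frac{27445220688}{55} \approx -4.99 \cdot 10^{8}$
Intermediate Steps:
$\left(R{\left(92,-55 \right)} - 25097\right) \left(39874 - 19991\right) = \left(\frac{1}{-55} - 25097\right) \left(39874 - 19991\right) = \left(- \frac{1}{55} - 25097\right) 19883 = \left(- \frac{1380336}{55}\right) 19883 = - \frac{27445220688}{55}$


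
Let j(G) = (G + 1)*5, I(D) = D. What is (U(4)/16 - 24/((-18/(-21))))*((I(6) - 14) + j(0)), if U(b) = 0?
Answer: 84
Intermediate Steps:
j(G) = 5 + 5*G (j(G) = (1 + G)*5 = 5 + 5*G)
(U(4)/16 - 24/((-18/(-21))))*((I(6) - 14) + j(0)) = (0/16 - 24/((-18/(-21))))*((6 - 14) + (5 + 5*0)) = (0*(1/16) - 24/((-18*(-1/21))))*(-8 + (5 + 0)) = (0 - 24/6/7)*(-8 + 5) = (0 - 24*7/6)*(-3) = (0 - 28)*(-3) = -28*(-3) = 84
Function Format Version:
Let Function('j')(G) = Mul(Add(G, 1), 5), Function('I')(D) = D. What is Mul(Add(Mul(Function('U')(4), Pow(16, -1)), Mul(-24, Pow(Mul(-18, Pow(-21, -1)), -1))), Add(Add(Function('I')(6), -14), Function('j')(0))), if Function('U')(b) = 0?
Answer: 84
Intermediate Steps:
Function('j')(G) = Add(5, Mul(5, G)) (Function('j')(G) = Mul(Add(1, G), 5) = Add(5, Mul(5, G)))
Mul(Add(Mul(Function('U')(4), Pow(16, -1)), Mul(-24, Pow(Mul(-18, Pow(-21, -1)), -1))), Add(Add(Function('I')(6), -14), Function('j')(0))) = Mul(Add(Mul(0, Pow(16, -1)), Mul(-24, Pow(Mul(-18, Pow(-21, -1)), -1))), Add(Add(6, -14), Add(5, Mul(5, 0)))) = Mul(Add(Mul(0, Rational(1, 16)), Mul(-24, Pow(Mul(-18, Rational(-1, 21)), -1))), Add(-8, Add(5, 0))) = Mul(Add(0, Mul(-24, Pow(Rational(6, 7), -1))), Add(-8, 5)) = Mul(Add(0, Mul(-24, Rational(7, 6))), -3) = Mul(Add(0, -28), -3) = Mul(-28, -3) = 84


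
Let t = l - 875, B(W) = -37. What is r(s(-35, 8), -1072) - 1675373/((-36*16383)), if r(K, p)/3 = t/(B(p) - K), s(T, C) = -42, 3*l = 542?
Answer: -1220151539/2948940 ≈ -413.76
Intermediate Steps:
l = 542/3 (l = (⅓)*542 = 542/3 ≈ 180.67)
t = -2083/3 (t = 542/3 - 875 = -2083/3 ≈ -694.33)
r(K, p) = -2083/(-37 - K) (r(K, p) = 3*(-2083/(3*(-37 - K))) = -2083/(-37 - K))
r(s(-35, 8), -1072) - 1675373/((-36*16383)) = 2083/(37 - 42) - 1675373/((-36*16383)) = 2083/(-5) - 1675373/(-589788) = 2083*(-⅕) - 1675373*(-1/589788) = -2083/5 + 1675373/589788 = -1220151539/2948940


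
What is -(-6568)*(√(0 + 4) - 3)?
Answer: -6568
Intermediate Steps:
-(-6568)*(√(0 + 4) - 3) = -(-6568)*(√4 - 3) = -(-6568)*(2 - 3) = -(-6568)*(-1) = -1642*4 = -6568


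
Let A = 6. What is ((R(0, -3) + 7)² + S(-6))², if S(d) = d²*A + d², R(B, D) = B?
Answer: 90601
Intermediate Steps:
S(d) = 7*d² (S(d) = d²*6 + d² = 6*d² + d² = 7*d²)
((R(0, -3) + 7)² + S(-6))² = ((0 + 7)² + 7*(-6)²)² = (7² + 7*36)² = (49 + 252)² = 301² = 90601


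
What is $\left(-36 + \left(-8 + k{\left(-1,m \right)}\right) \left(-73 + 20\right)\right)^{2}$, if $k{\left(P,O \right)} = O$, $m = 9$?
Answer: $7921$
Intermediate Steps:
$\left(-36 + \left(-8 + k{\left(-1,m \right)}\right) \left(-73 + 20\right)\right)^{2} = \left(-36 + \left(-8 + 9\right) \left(-73 + 20\right)\right)^{2} = \left(-36 + 1 \left(-53\right)\right)^{2} = \left(-36 - 53\right)^{2} = \left(-89\right)^{2} = 7921$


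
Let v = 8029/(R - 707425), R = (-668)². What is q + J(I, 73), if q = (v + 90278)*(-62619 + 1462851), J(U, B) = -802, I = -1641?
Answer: 11006148233517922/87067 ≈ 1.2641e+11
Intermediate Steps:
R = 446224
v = -8029/261201 (v = 8029/(446224 - 707425) = 8029/(-261201) = 8029*(-1/261201) = -8029/261201 ≈ -0.030739)
q = 11006148303345656/87067 (q = (-8029/261201 + 90278)*(-62619 + 1462851) = (23580695849/261201)*1400232 = 11006148303345656/87067 ≈ 1.2641e+11)
q + J(I, 73) = 11006148303345656/87067 - 802 = 11006148233517922/87067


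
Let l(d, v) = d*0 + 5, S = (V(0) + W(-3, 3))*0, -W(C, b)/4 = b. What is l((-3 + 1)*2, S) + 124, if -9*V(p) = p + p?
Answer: 129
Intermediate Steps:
V(p) = -2*p/9 (V(p) = -(p + p)/9 = -2*p/9)
W(C, b) = -4*b
S = 0 (S = (-2/9*0 - 4*3)*0 = (0 - 12)*0 = -12*0 = 0)
l(d, v) = 5 (l(d, v) = 0 + 5 = 5)
l((-3 + 1)*2, S) + 124 = 5 + 124 = 129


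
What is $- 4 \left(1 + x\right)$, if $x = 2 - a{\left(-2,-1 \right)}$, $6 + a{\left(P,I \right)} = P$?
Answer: $-44$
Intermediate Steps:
$a{\left(P,I \right)} = -6 + P$
$x = 10$ ($x = 2 - \left(-6 - 2\right) = 2 - -8 = 2 + 8 = 10$)
$- 4 \left(1 + x\right) = - 4 \left(1 + 10\right) = \left(-4\right) 11 = -44$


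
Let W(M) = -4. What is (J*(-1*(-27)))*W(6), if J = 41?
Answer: -4428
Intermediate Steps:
(J*(-1*(-27)))*W(6) = (41*(-1*(-27)))*(-4) = (41*27)*(-4) = 1107*(-4) = -4428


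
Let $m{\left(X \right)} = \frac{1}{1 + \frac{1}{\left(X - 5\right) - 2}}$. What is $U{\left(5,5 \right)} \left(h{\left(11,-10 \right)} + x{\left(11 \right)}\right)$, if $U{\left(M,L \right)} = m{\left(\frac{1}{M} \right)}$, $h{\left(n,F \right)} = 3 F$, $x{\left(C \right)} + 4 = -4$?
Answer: $- \frac{1292}{29} \approx -44.552$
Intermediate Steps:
$x{\left(C \right)} = -8$ ($x{\left(C \right)} = -4 - 4 = -8$)
$m{\left(X \right)} = \frac{1}{1 + \frac{1}{-7 + X}}$ ($m{\left(X \right)} = \frac{1}{1 + \frac{1}{\left(-5 + X\right) - 2}} = \frac{1}{1 + \frac{1}{-7 + X}}$)
$U{\left(M,L \right)} = \frac{-7 + \frac{1}{M}}{-6 + \frac{1}{M}}$
$U{\left(5,5 \right)} \left(h{\left(11,-10 \right)} + x{\left(11 \right)}\right) = \frac{-1 + 7 \cdot 5}{-1 + 6 \cdot 5} \left(3 \left(-10\right) - 8\right) = \frac{-1 + 35}{-1 + 30} \left(-30 - 8\right) = \frac{1}{29} \cdot 34 \left(-38\right) = \frac{34}{29} \left(-38\right) = - \frac{1292}{29}$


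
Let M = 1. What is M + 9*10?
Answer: 91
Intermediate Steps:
M + 9*10 = 1 + 9*10 = 1 + 90 = 91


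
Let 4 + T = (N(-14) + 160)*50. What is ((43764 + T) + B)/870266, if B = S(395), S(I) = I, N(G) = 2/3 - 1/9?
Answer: 469645/7832394 ≈ 0.059962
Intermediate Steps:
N(G) = 5/9 (N(G) = 2*(⅓) - 1*⅑ = ⅔ - ⅑ = 5/9)
B = 395
T = 72214/9 (T = -4 + (5/9 + 160)*50 = -4 + (1445/9)*50 = -4 + 72250/9 = 72214/9 ≈ 8023.8)
((43764 + T) + B)/870266 = ((43764 + 72214/9) + 395)/870266 = (466090/9 + 395)*(1/870266) = (469645/9)*(1/870266) = 469645/7832394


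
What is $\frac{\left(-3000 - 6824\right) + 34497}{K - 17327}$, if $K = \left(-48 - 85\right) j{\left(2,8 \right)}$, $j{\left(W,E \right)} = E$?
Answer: $- \frac{24673}{18391} \approx -1.3416$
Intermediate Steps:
$K = -1064$ ($K = \left(-48 - 85\right) 8 = \left(-133\right) 8 = -1064$)
$\frac{\left(-3000 - 6824\right) + 34497}{K - 17327} = \frac{\left(-3000 - 6824\right) + 34497}{-1064 - 17327} = \frac{-9824 + 34497}{-18391} = 24673 \left(- \frac{1}{18391}\right) = - \frac{24673}{18391}$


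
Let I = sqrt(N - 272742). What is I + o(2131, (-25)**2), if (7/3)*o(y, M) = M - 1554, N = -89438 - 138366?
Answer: -2787/7 + I*sqrt(500546) ≈ -398.14 + 707.49*I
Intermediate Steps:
N = -227804
o(y, M) = -666 + 3*M/7 (o(y, M) = 3*(M - 1554)/7 = 3*(-1554 + M)/7 = -666 + 3*M/7)
I = I*sqrt(500546) (I = sqrt(-227804 - 272742) = sqrt(-500546) = I*sqrt(500546) ≈ 707.49*I)
I + o(2131, (-25)**2) = I*sqrt(500546) + (-666 + (3/7)*(-25)**2) = I*sqrt(500546) + (-666 + (3/7)*625) = I*sqrt(500546) + (-666 + 1875/7) = I*sqrt(500546) - 2787/7 = -2787/7 + I*sqrt(500546)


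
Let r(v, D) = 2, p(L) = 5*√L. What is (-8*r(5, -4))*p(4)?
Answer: -160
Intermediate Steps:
(-8*r(5, -4))*p(4) = (-8*2)*(5*√4) = -80*2 = -16*10 = -160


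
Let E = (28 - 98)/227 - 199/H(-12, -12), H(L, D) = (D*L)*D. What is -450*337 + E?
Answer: -59485698187/392256 ≈ -1.5165e+5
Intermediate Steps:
H(L, D) = L*D**2
E = -75787/392256 (E = (28 - 98)/227 - 199/((-12*(-12)**2)) = -70*1/227 - 199/((-12*144)) = -70/227 - 199/(-1728) = -70/227 - 199*(-1/1728) = -70/227 + 199/1728 = -75787/392256 ≈ -0.19321)
-450*337 + E = -450*337 - 75787/392256 = -151650 - 75787/392256 = -59485698187/392256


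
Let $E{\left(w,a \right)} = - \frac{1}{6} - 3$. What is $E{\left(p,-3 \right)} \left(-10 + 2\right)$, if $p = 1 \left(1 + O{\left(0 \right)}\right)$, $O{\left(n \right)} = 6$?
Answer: $\frac{76}{3} \approx 25.333$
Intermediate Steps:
$p = 7$ ($p = 1 \left(1 + 6\right) = 1 \cdot 7 = 7$)
$E{\left(w,a \right)} = - \frac{19}{6}$ ($E{\left(w,a \right)} = \left(-1\right) \frac{1}{6} - 3 = - \frac{1}{6} - 3 = - \frac{19}{6}$)
$E{\left(p,-3 \right)} \left(-10 + 2\right) = - \frac{19 \left(-10 + 2\right)}{6} = \left(- \frac{19}{6}\right) \left(-8\right) = \frac{76}{3}$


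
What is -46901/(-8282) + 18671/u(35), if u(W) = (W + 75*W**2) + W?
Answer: 4466945667/761488490 ≈ 5.8661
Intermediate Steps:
u(W) = 2*W + 75*W**2
-46901/(-8282) + 18671/u(35) = -46901/(-8282) + 18671/((35*(2 + 75*35))) = -46901*(-1/8282) + 18671/((35*(2 + 2625))) = 46901/8282 + 18671/((35*2627)) = 46901/8282 + 18671/91945 = 4466945667/761488490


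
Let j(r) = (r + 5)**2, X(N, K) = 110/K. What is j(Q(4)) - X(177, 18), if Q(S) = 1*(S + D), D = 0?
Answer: 674/9 ≈ 74.889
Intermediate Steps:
Q(S) = S (Q(S) = 1*(S + 0) = 1*S = S)
j(r) = (5 + r)**2
j(Q(4)) - X(177, 18) = (5 + 4)**2 - 110/18 = 9**2 - 110/18 = 81 - 1*55/9 = 81 - 55/9 = 674/9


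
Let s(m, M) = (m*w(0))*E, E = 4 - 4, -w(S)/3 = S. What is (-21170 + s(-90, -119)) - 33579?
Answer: -54749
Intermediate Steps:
w(S) = -3*S
E = 0
s(m, M) = 0 (s(m, M) = (m*(-3*0))*0 = (m*0)*0 = 0*0 = 0)
(-21170 + s(-90, -119)) - 33579 = (-21170 + 0) - 33579 = -21170 - 33579 = -54749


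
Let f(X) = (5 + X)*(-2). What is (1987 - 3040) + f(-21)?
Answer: -1021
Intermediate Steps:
f(X) = -10 - 2*X
(1987 - 3040) + f(-21) = (1987 - 3040) + (-10 - 2*(-21)) = -1053 + (-10 + 42) = -1053 + 32 = -1021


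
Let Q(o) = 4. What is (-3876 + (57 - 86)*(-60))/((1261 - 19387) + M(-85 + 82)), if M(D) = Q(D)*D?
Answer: 356/3023 ≈ 0.11776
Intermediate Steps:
M(D) = 4*D
(-3876 + (57 - 86)*(-60))/((1261 - 19387) + M(-85 + 82)) = (-3876 + (57 - 86)*(-60))/((1261 - 19387) + 4*(-85 + 82)) = (-3876 - 29*(-60))/(-18126 + 4*(-3)) = (-3876 + 1740)/(-18126 - 12) = -2136/(-18138) = -2136*(-1/18138) = 356/3023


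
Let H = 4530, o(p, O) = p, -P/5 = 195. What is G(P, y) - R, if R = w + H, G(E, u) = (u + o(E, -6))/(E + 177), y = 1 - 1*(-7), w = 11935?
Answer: -13138103/798 ≈ -16464.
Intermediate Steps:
P = -975 (P = -5*195 = -975)
y = 8 (y = 1 + 7 = 8)
G(E, u) = (E + u)/(177 + E) (G(E, u) = (u + E)/(E + 177) = (E + u)/(177 + E))
R = 16465 (R = 11935 + 4530 = 16465)
G(P, y) - R = (-975 + 8)/(177 - 975) - 1*16465 = -967/(-798) - 16465 = -1/798*(-967) - 16465 = 967/798 - 16465 = -13138103/798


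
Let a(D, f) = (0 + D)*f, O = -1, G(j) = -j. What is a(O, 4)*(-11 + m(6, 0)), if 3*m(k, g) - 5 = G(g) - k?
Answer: 136/3 ≈ 45.333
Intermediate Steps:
m(k, g) = 5/3 - g/3 - k/3 (m(k, g) = 5/3 + (-g - k)/3 = 5/3 + (-g/3 - k/3) = 5/3 - g/3 - k/3)
a(D, f) = D*f
a(O, 4)*(-11 + m(6, 0)) = (-1*4)*(-11 + (5/3 - ⅓*0 - ⅓*6)) = -4*(-11 + (5/3 + 0 - 2)) = -4*(-11 - ⅓) = -4*(-34/3) = 136/3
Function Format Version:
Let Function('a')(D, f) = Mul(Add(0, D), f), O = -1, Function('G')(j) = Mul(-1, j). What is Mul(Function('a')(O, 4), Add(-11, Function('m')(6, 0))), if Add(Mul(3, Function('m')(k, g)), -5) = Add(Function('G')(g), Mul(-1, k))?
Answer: Rational(136, 3) ≈ 45.333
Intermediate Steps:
Function('m')(k, g) = Add(Rational(5, 3), Mul(Rational(-1, 3), g), Mul(Rational(-1, 3), k)) (Function('m')(k, g) = Add(Rational(5, 3), Mul(Rational(1, 3), Add(Mul(-1, g), Mul(-1, k)))) = Add(Rational(5, 3), Add(Mul(Rational(-1, 3), g), Mul(Rational(-1, 3), k))) = Add(Rational(5, 3), Mul(Rational(-1, 3), g), Mul(Rational(-1, 3), k)))
Function('a')(D, f) = Mul(D, f)
Mul(Function('a')(O, 4), Add(-11, Function('m')(6, 0))) = Mul(Mul(-1, 4), Add(-11, Add(Rational(5, 3), Mul(Rational(-1, 3), 0), Mul(Rational(-1, 3), 6)))) = Mul(-4, Add(-11, Add(Rational(5, 3), 0, -2))) = Mul(-4, Add(-11, Rational(-1, 3))) = Mul(-4, Rational(-34, 3)) = Rational(136, 3)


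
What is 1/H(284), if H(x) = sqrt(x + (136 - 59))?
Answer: 1/19 ≈ 0.052632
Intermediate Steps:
H(x) = sqrt(77 + x) (H(x) = sqrt(x + 77) = sqrt(77 + x))
1/H(284) = 1/(sqrt(77 + 284)) = 1/(sqrt(361)) = 1/19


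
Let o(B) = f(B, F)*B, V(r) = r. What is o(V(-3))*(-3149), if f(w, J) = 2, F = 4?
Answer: 18894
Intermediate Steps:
o(B) = 2*B
o(V(-3))*(-3149) = (2*(-3))*(-3149) = -6*(-3149) = 18894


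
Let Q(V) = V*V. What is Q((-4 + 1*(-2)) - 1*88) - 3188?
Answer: 5648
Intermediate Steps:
Q(V) = V**2
Q((-4 + 1*(-2)) - 1*88) - 3188 = ((-4 + 1*(-2)) - 1*88)**2 - 3188 = ((-4 - 2) - 88)**2 - 3188 = (-6 - 88)**2 - 3188 = (-94)**2 - 3188 = 8836 - 3188 = 5648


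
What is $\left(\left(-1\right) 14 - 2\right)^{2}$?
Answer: $256$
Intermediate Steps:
$\left(\left(-1\right) 14 - 2\right)^{2} = \left(-14 - 2\right)^{2} = \left(-16\right)^{2} = 256$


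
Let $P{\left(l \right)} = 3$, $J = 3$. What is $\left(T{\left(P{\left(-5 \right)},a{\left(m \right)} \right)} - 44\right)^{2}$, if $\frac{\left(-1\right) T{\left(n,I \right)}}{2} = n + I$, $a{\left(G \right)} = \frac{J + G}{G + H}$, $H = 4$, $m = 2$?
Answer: $\frac{24025}{9} \approx 2669.4$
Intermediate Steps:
$a{\left(G \right)} = \frac{3 + G}{4 + G}$ ($a{\left(G \right)} = \frac{3 + G}{G + 4} = \frac{3 + G}{4 + G}$)
$T{\left(n,I \right)} = - 2 I - 2 n$ ($T{\left(n,I \right)} = - 2 \left(n + I\right) = - 2 \left(I + n\right) = - 2 I - 2 n$)
$\left(T{\left(P{\left(-5 \right)},a{\left(m \right)} \right)} - 44\right)^{2} = \left(\left(- 2 \frac{3 + 2}{4 + 2} - 6\right) - 44\right)^{2} = \left(\left(- 2 \cdot \frac{1}{6} \cdot 5 - 6\right) - 44\right)^{2} = \left(\left(\left(-2\right) \frac{5}{6} - 6\right) - 44\right)^{2} = \left(\left(- \frac{5}{3} - 6\right) - 44\right)^{2} = \left(- \frac{23}{3} - 44\right)^{2} = \left(- \frac{155}{3}\right)^{2} = \frac{24025}{9}$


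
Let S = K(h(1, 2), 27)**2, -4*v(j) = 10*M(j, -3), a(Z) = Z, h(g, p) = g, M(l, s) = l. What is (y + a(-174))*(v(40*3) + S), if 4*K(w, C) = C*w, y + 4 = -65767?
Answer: 268462095/16 ≈ 1.6779e+7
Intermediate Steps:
y = -65771 (y = -4 - 65767 = -65771)
K(w, C) = C*w/4 (K(w, C) = (C*w)/4 = C*w/4)
v(j) = -5*j/2
S = 729/16 (S = ((1/4)*27*1)**2 = (27/4)**2 = 729/16 ≈ 45.563)
(y + a(-174))*(v(40*3) + S) = (-65771 - 174)*(-100*3 + 729/16) = -65945*(-5/2*120 + 729/16) = -65945*(-300 + 729/16) = -65945*(-4071/16) = 268462095/16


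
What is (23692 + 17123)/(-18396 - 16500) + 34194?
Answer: 397731003/11632 ≈ 34193.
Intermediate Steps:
(23692 + 17123)/(-18396 - 16500) + 34194 = 40815/(-34896) + 34194 = 40815*(-1/34896) + 34194 = -13605/11632 + 34194 = 397731003/11632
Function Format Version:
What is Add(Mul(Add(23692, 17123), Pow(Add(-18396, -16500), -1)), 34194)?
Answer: Rational(397731003, 11632) ≈ 34193.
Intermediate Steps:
Add(Mul(Add(23692, 17123), Pow(Add(-18396, -16500), -1)), 34194) = Add(Mul(40815, Pow(-34896, -1)), 34194) = Add(Mul(40815, Rational(-1, 34896)), 34194) = Add(Rational(-13605, 11632), 34194) = Rational(397731003, 11632)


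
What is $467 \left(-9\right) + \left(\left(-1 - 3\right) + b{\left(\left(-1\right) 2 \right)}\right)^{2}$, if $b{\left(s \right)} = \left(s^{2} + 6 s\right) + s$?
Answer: $-4007$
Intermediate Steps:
$b{\left(s \right)} = s^{2} + 7 s$
$467 \left(-9\right) + \left(\left(-1 - 3\right) + b{\left(\left(-1\right) 2 \right)}\right)^{2} = 467 \left(-9\right) + \left(\left(-1 - 3\right) + \left(-1\right) 2 \left(7 - 2\right)\right)^{2} = -4203 + \left(\left(-1 - 3\right) - 2 \left(7 - 2\right)\right)^{2} = -4203 + \left(-4 - 10\right)^{2} = -4203 + \left(-14\right)^{2} = -4203 + 196 = -4007$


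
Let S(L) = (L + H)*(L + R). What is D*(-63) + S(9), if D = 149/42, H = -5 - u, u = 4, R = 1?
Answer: -447/2 ≈ -223.50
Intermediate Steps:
H = -9 (H = -5 - 1*4 = -5 - 4 = -9)
D = 149/42 (D = 149*(1/42) = 149/42 ≈ 3.5476)
S(L) = (1 + L)*(-9 + L) (S(L) = (L - 9)*(L + 1) = (-9 + L)*(1 + L) = (1 + L)*(-9 + L))
D*(-63) + S(9) = (149/42)*(-63) + (-9 + 9² - 8*9) = -447/2 + (-9 + 81 - 72) = -447/2 + 0 = -447/2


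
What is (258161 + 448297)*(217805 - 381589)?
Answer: -115706517072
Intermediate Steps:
(258161 + 448297)*(217805 - 381589) = 706458*(-163784) = -115706517072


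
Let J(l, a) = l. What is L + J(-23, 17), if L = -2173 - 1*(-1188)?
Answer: -1008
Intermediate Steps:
L = -985 (L = -2173 + 1188 = -985)
L + J(-23, 17) = -985 - 23 = -1008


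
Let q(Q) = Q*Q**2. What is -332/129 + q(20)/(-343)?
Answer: -1145876/44247 ≈ -25.897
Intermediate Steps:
q(Q) = Q**3
-332/129 + q(20)/(-343) = -332/129 + 20**3/(-343) = -332*1/129 + 8000*(-1/343) = -332/129 - 8000/343 = -1145876/44247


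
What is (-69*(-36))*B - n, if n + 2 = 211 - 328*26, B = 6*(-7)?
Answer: -96009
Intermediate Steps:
B = -42
n = -8319 (n = -2 + (211 - 328*26) = -2 + (211 - 8528) = -2 - 8317 = -8319)
(-69*(-36))*B - n = -69*(-36)*(-42) - 1*(-8319) = 2484*(-42) + 8319 = -104328 + 8319 = -96009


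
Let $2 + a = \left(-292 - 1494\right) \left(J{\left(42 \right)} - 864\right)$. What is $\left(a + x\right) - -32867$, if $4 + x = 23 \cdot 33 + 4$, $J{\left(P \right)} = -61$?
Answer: $1685674$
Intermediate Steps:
$x = 759$ ($x = -4 + \left(23 \cdot 33 + 4\right) = -4 + \left(759 + 4\right) = -4 + 763 = 759$)
$a = 1652048$ ($a = -2 + \left(-292 - 1494\right) \left(-61 - 864\right) = -2 - 1786 \left(-61 - 864\right) = -2 - -1652050 = -2 + 1652050 = 1652048$)
$\left(a + x\right) - -32867 = \left(1652048 + 759\right) - -32867 = 1652807 + 32867 = 1685674$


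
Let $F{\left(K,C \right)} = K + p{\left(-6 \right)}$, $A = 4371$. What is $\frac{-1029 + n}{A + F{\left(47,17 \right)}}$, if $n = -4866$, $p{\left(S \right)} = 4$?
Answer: $- \frac{1965}{1474} \approx -1.3331$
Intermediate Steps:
$F{\left(K,C \right)} = 4 + K$ ($F{\left(K,C \right)} = K + 4 = 4 + K$)
$\frac{-1029 + n}{A + F{\left(47,17 \right)}} = \frac{-1029 - 4866}{4371 + \left(4 + 47\right)} = - \frac{5895}{4371 + 51} = - \frac{5895}{4422} = \left(-5895\right) \frac{1}{4422} = - \frac{1965}{1474}$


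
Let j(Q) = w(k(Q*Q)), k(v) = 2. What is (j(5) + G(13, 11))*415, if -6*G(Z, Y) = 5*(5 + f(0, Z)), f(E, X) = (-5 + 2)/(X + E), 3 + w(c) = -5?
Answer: -193805/39 ≈ -4969.4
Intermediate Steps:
w(c) = -8 (w(c) = -3 - 5 = -8)
j(Q) = -8
f(E, X) = -3/(E + X)
G(Z, Y) = -25/6 + 5/(2*Z) (G(Z, Y) = -5*(5 - 3/(0 + Z))/6 = -5*(5 - 3/Z)/6 = -(25 - 15/Z)/6 = -25/6 + 5/(2*Z))
(j(5) + G(13, 11))*415 = (-8 + (5/6)*(3 - 5*13)/13)*415 = (-8 + (5/6)*(1/13)*(3 - 65))*415 = (-8 + (5/6)*(1/13)*(-62))*415 = (-8 - 155/39)*415 = -467/39*415 = -193805/39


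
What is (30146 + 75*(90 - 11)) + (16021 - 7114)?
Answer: 44978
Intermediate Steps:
(30146 + 75*(90 - 11)) + (16021 - 7114) = (30146 + 75*79) + 8907 = (30146 + 5925) + 8907 = 36071 + 8907 = 44978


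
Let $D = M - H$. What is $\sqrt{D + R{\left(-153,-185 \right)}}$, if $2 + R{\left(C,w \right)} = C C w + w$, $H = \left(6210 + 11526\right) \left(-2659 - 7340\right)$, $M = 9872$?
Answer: $2 \sqrt{43255321} \approx 13154.0$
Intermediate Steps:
$H = -177342264$ ($H = 17736 \left(-9999\right) = -177342264$)
$R{\left(C,w \right)} = -2 + w + w C^{2}$ ($R{\left(C,w \right)} = -2 + \left(C C w + w\right) = -2 + \left(C^{2} w + w\right) = -2 + \left(w C^{2} + w\right) = -2 + \left(w + w C^{2}\right) = -2 + w + w C^{2}$)
$D = 177352136$ ($D = 9872 - -177342264 = 9872 + 177342264 = 177352136$)
$\sqrt{D + R{\left(-153,-185 \right)}} = \sqrt{177352136 - \left(187 + 4330665\right)} = \sqrt{177352136 - 4330852} = \sqrt{173021284} = 2 \sqrt{43255321}$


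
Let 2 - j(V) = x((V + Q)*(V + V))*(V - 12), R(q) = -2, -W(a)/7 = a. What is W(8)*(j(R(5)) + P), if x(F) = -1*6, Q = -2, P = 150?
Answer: -3808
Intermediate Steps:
W(a) = -7*a
x(F) = -6
j(V) = -70 + 6*V (j(V) = 2 - (-6)*(V - 12) = 2 - (-6)*(-12 + V) = 2 - (72 - 6*V) = 2 + (-72 + 6*V) = -70 + 6*V)
W(8)*(j(R(5)) + P) = (-7*8)*((-70 + 6*(-2)) + 150) = -56*((-70 - 12) + 150) = -56*(-82 + 150) = -56*68 = -3808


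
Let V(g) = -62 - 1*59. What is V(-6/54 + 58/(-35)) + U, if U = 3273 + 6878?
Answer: 10030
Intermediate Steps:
V(g) = -121 (V(g) = -62 - 59 = -121)
U = 10151
V(-6/54 + 58/(-35)) + U = -121 + 10151 = 10030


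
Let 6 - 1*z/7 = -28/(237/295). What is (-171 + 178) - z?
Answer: -66115/237 ≈ -278.97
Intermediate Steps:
z = 67774/237 (z = 42 - (-196)/(237/295) = 42 - (-196)/(237*(1/295)) = 42 - (-196)/237/295 = 42 - (-196)*295/237 = 42 - 7*(-8260/237) = 42 + 57820/237 = 67774/237 ≈ 285.97)
(-171 + 178) - z = (-171 + 178) - 1*67774/237 = 7 - 67774/237 = -66115/237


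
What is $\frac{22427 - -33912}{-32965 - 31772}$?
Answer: $- \frac{56339}{64737} \approx -0.87028$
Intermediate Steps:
$\frac{22427 - -33912}{-32965 - 31772} = \frac{22427 + 33912}{-64737} = 56339 \left(- \frac{1}{64737}\right) = - \frac{56339}{64737}$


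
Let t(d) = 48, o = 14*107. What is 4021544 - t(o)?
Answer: 4021496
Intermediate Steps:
o = 1498
4021544 - t(o) = 4021544 - 1*48 = 4021544 - 48 = 4021496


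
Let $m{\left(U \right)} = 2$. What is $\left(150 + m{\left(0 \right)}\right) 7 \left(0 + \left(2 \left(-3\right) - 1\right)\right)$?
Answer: $-7448$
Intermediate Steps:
$\left(150 + m{\left(0 \right)}\right) 7 \left(0 + \left(2 \left(-3\right) - 1\right)\right) = \left(150 + 2\right) 7 \left(0 + \left(2 \left(-3\right) - 1\right)\right) = 152 \cdot 7 \left(0 - 7\right) = 152 \cdot 7 \left(-7\right) = 152 \left(-49\right) = -7448$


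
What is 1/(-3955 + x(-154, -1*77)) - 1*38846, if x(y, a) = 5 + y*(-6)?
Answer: -117547997/3026 ≈ -38846.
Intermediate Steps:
x(y, a) = 5 - 6*y
1/(-3955 + x(-154, -1*77)) - 1*38846 = 1/(-3955 + (5 - 6*(-154))) - 1*38846 = 1/(-3955 + (5 + 924)) - 38846 = 1/(-3955 + 929) - 38846 = 1/(-3026) - 38846 = -1/3026 - 38846 = -117547997/3026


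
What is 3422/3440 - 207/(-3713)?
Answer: 6708983/6386360 ≈ 1.0505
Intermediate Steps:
3422/3440 - 207/(-3713) = 3422*(1/3440) - 207*(-1/3713) = 1711/1720 + 207/3713 = 6708983/6386360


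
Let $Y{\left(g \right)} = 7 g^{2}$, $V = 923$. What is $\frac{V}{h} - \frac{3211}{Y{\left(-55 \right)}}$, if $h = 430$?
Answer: $\frac{3632759}{1821050} \approx 1.9949$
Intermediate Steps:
$\frac{V}{h} - \frac{3211}{Y{\left(-55 \right)}} = \frac{923}{430} - \frac{3211}{7 \left(-55\right)^{2}} = 923 \cdot \frac{1}{430} - \frac{3211}{7 \cdot 3025} = \frac{923}{430} - \frac{3211}{21175} = \frac{3632759}{1821050}$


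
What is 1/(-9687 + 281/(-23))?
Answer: -23/223082 ≈ -0.00010310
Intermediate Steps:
1/(-9687 + 281/(-23)) = 1/(-9687 - 1/23*281) = 1/(-9687 - 281/23) = 1/(-223082/23) = -23/223082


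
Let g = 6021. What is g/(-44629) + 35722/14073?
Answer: 1509503605/628063917 ≈ 2.4034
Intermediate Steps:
g/(-44629) + 35722/14073 = 6021/(-44629) + 35722/14073 = 6021*(-1/44629) + 35722*(1/14073) = -6021/44629 + 35722/14073 = 1509503605/628063917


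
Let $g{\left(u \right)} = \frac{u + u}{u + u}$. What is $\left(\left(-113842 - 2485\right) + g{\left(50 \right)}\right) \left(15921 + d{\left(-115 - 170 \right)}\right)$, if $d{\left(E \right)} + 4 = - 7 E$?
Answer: $-2083631312$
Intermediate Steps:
$d{\left(E \right)} = -4 - 7 E$
$g{\left(u \right)} = 1$ ($g{\left(u \right)} = \frac{2 u}{2 u} = 2 u \frac{1}{2 u} = 1$)
$\left(\left(-113842 - 2485\right) + g{\left(50 \right)}\right) \left(15921 + d{\left(-115 - 170 \right)}\right) = \left(\left(-113842 - 2485\right) + 1\right) \left(15921 - \left(4 + 7 \left(-115 - 170\right)\right)\right) = \left(-116327 + 1\right) \left(15921 - -1991\right) = - 116326 \left(15921 + \left(-4 + 1995\right)\right) = - 116326 \left(15921 + 1991\right) = \left(-116326\right) 17912 = -2083631312$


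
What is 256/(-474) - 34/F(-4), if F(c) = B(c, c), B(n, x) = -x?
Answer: -4285/474 ≈ -9.0401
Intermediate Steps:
F(c) = -c
256/(-474) - 34/F(-4) = 256/(-474) - 34/((-1*(-4))) = 256*(-1/474) - 34/4 = -128/237 - 34*¼ = -128/237 - 17/2 = -4285/474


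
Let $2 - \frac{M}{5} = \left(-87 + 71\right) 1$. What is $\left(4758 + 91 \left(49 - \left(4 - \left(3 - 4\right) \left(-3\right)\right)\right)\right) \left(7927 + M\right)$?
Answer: $73163142$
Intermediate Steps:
$M = 90$ ($M = 10 - 5 \left(-87 + 71\right) 1 = 10 - 5 \left(\left(-16\right) 1\right) = 10 - -80 = 10 + 80 = 90$)
$\left(4758 + 91 \left(49 - \left(4 - \left(3 - 4\right) \left(-3\right)\right)\right)\right) \left(7927 + M\right) = \left(4758 + 91 \left(49 - \left(4 - \left(3 - 4\right) \left(-3\right)\right)\right)\right) \left(7927 + 90\right) = \left(4758 + 91 \left(49 - \left(4 - \left(3 - 4\right) \left(-3\right)\right)\right)\right) 8017 = \left(4758 + 91 \left(49 - 1\right)\right) 8017 = \left(4758 + 91 \cdot 48\right) 8017 = \left(4758 + 4368\right) 8017 = 9126 \cdot 8017 = 73163142$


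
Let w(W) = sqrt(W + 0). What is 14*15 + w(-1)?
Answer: 210 + I ≈ 210.0 + 1.0*I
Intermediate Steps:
w(W) = sqrt(W)
14*15 + w(-1) = 14*15 + sqrt(-1) = 210 + I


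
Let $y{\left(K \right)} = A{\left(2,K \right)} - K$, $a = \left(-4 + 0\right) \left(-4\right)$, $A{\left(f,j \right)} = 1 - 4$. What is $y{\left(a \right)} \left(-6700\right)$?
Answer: $127300$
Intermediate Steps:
$A{\left(f,j \right)} = -3$ ($A{\left(f,j \right)} = 1 - 4 = -3$)
$a = 16$ ($a = \left(-4\right) \left(-4\right) = 16$)
$y{\left(K \right)} = -3 - K$
$y{\left(a \right)} \left(-6700\right) = \left(-3 - 16\right) \left(-6700\right) = \left(-19\right) \left(-6700\right) = 127300$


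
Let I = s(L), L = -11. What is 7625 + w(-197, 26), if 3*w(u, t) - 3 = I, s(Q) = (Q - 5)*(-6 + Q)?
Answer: 23150/3 ≈ 7716.7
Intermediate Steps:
s(Q) = (-6 + Q)*(-5 + Q) (s(Q) = (-5 + Q)*(-6 + Q) = (-6 + Q)*(-5 + Q))
I = 272 (I = 30 + (-11)² - 11*(-11) = 30 + 121 + 121 = 272)
w(u, t) = 275/3 (w(u, t) = 1 + (⅓)*272 = 1 + 272/3 = 275/3)
7625 + w(-197, 26) = 7625 + 275/3 = 23150/3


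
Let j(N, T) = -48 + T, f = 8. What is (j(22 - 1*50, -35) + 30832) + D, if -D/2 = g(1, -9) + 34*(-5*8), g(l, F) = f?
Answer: 33453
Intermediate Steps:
g(l, F) = 8
D = 2704 (D = -2*(8 + 34*(-5*8)) = -2*(8 + 34*(-40)) = -2*(8 - 1360) = -2*(-1352) = 2704)
(j(22 - 1*50, -35) + 30832) + D = ((-48 - 35) + 30832) + 2704 = (-83 + 30832) + 2704 = 30749 + 2704 = 33453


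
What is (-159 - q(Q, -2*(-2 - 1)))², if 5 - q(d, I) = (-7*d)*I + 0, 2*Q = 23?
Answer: 418609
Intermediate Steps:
Q = 23/2 (Q = (½)*23 = 23/2 ≈ 11.500)
q(d, I) = 5 + 7*I*d (q(d, I) = 5 - ((-7*d)*I + 0) = 5 - (-7*I*d + 0) = 5 - (-7)*I*d = 5 + 7*I*d)
(-159 - q(Q, -2*(-2 - 1)))² = (-159 - (5 + 7*(-2*(-2 - 1))*(23/2)))² = (-159 - (5 + 7*(-2*(-3))*(23/2)))² = (-159 - (5 + 7*6*(23/2)))² = (-159 - (5 + 483))² = (-159 - 1*488)² = (-159 - 488)² = (-647)² = 418609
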